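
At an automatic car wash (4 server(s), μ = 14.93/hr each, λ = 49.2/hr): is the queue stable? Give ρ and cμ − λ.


Total capacity cμ = 4·14.93 = 59.72/hr
ρ = λ/(cμ) = 49.2/59.72 = 0.8238
Stable ⇔ ρ < 1: YES
Spare capacity = cμ − λ = 59.72 − 49.2 = 10.52/hr

Final: ρ = 0.8238; stable; margin = 10.52/hr


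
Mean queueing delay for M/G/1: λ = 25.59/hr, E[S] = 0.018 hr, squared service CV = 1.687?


ρ = λ·E[S] = 25.59·0.018 = 0.4606
E[S²] = E[S]²(1+C_s²) = 0.018²·(1+1.687) = 0.0008706
Wq = λ·E[S²]/(2(1−ρ)) = 25.59·0.0008706/(2·0.5394) = 0.02065 hr

Final: 0.02065 hr


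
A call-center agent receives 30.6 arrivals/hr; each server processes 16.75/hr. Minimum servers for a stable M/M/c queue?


Stability requires cμ > λ ⇔ c > λ/μ.
λ/μ = 30.6/16.75 = 1.8269
Minimum integer c = ⌊1.8269⌋ + 1 = 2
Check: 2·16.75 = 33.50 > 30.6, while 1·16.75 = 16.75 ≤ 30.6

Final: 2 servers


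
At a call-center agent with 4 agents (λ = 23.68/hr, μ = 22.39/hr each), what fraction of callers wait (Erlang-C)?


a = λ/μ = 1.0576; ρ = a/4 = 0.2644
P₀ = 0.346629 (from M/M/c formula)
C(c,a) = [a^c/(c!(1−ρ))]·P₀ = [1.25115/(24·0.7356)]·0.346629
= 0.07087·0.346629 = 0.024565

Final: 0.024565


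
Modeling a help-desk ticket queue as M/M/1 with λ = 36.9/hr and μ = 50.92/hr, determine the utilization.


ρ = λ/μ = 36.9/50.92 = 0.7247

Final: 0.7247


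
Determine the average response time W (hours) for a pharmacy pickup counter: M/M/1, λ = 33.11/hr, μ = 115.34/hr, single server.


W = 1/(μ−λ) = 1/(115.34 − 33.11) = 1/82.23 = 0.01216 hr

Final: 0.01216 hr


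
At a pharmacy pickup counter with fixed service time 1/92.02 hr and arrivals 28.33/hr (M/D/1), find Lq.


ρ = 28.33/92.02 = 0.3079
M/D/1: Lq = ρ²/(2(1−ρ)) = 0.09478/(2·0.6921) = 0.06847

Final: 0.06847


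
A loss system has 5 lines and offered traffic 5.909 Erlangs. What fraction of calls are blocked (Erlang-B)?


B(c,a) = (a^c/c!) / Σ_{k=0}^{c} a^k/k!
a^5/5! = 60.032814
Σ terms (k=0..5): 1.00000 + 5.90900 + 17.45814 + 34.38672 + 50.79778 + 60.03281 = 169.584451
B = 60.032814/169.584451 = 0.354000

Final: 0.354000


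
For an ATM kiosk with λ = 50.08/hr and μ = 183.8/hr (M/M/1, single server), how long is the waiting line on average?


ρ = 50.08/183.8 = 0.2725
Lq = ρ²/(1−ρ) = 0.07424/0.7275 = 0.1020

Final: 0.1020


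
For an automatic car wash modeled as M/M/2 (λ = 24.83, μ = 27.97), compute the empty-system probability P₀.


a = λ/μ = 24.83/27.97 = 0.8877; ρ = a/c = 0.4439
Σ_{k=0}^{1} a^k/k! (terms k=0..1) = 1.00000 + 0.88774 = 1.88774
Tail: a^2/(2!(1−ρ)) = 0.78808/(2·0.5561) = 0.70853
P₀ = 1/(1.88774 + 0.70853) = 1/2.59627 = 0.385168

Final: 0.385168


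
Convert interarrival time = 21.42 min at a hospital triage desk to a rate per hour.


λ = 1/(interarrival time) in consistent units.
1 hour = 60 min, so λ = 60/21.42 = 2.8011 per hour

Final: 2.8011 /hr


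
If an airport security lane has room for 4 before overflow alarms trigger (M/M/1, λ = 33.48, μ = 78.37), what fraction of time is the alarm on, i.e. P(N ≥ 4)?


ρ = 33.48/78.37 = 0.4272
P(N ≥ n) = ρ^n = 0.4272^4 = 0.033308

Final: 0.033308


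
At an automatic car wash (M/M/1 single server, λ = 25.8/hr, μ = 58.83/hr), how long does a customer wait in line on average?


ρ = 25.8/58.83 = 0.4386
Wq = ρ/(μ−λ) = 0.4386/(58.83 − 25.8) = 0.4386/33.03 = 0.01328 hr

Final: 0.01328 hr


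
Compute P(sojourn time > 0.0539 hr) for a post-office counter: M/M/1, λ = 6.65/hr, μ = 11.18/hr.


W ~ Exponential(μ−λ) for M/M/1.
μ − λ = 11.18 − 6.65 = 4.5300
P(W > t) = e^{−(μ−λ)t} = e^{−0.2442} = 0.783357

Final: 0.783357


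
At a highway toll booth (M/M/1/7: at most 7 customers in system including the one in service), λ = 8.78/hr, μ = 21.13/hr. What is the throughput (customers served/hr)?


ρ = 0.4155; P_K = (1−ρ)ρ^7/(1−ρ^8) = 0.001251
λ_eff = λ(1 − P_K) = 8.78·(1 − 0.001251) = 8.78·0.998749 = 8.7690 /hr

Final: 8.7690 /hr


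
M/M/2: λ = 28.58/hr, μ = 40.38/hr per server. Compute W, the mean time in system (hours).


a = 0.7078; ρ = 0.3539; P₀ = 0.477227
Lq = P₀·a^c·ρ/(c!(1−ρ)²) = 0.10133
Wq = Lq/λ = 0.10133/28.58 = 0.003545 hr
W = Wq + 1/μ = 0.003545 + 0.02476 = 0.02831 hr

Final: 0.02831 hr


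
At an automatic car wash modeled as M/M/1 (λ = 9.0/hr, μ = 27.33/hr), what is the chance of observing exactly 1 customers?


ρ = 9.0/27.33 = 0.3293
P_n = (1−ρ)·ρ^n = (1 − 0.3293)·0.3293^1 = 0.6707·0.329308 = 0.220864

Final: 0.220864


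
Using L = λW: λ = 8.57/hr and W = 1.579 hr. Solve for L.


L = λW = 8.57·1.579 = 13.5320

Final: 13.5320


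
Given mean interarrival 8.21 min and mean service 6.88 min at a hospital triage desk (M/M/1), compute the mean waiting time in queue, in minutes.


λ = 60/8.21 = 7.3082 /hr
μ = 60/6.88 = 8.7209 /hr
ρ = λ/μ = 7.3082/8.7209 = 0.8380
Wq = ρ/(μ−λ) = 0.8380/(8.7209−7.3082) = 0.59316 hr
In minutes: 0.59316·60 = 35.590 min

Final: 35.590 min


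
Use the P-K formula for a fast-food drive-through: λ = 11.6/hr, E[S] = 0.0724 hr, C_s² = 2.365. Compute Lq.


ρ = λ·E[S] = 11.6·0.0724 = 0.8398
Lq = ρ²(1+C_s²)/(2(1−ρ)) = 0.7053·(1+2.365)/(2·0.1602)
= 0.7053·3.3650/0.3203 = 7.40959

Final: 7.40959


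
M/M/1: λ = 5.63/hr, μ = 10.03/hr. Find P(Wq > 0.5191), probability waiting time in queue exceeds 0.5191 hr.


ρ = 5.63/10.03 = 0.5613
P(Wq > t) = ρ·e^{−(μ−λ)t} = 0.5613·e^{−2.2840}
= 0.5613·0.101872 = 0.057182

Final: 0.057182


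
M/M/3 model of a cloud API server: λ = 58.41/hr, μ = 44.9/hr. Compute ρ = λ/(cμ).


ρ = λ/(cμ) = 58.41/(3·44.9) = 58.41/134.70 = 0.4336

Final: 0.4336


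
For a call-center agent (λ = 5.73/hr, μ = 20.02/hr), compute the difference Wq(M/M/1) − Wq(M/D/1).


ρ = 5.73/20.02 = 0.2862
Wq(M/M/1) = ρ/(μ−λ) = 0.2862/14.29 = 0.02003 hr
Wq(M/D/1) = ρ/(2(μ−λ)) = 0.01001 hr
Savings = 0.02003 − 0.01001 = 0.01001 hr

Final: 0.01001 hr


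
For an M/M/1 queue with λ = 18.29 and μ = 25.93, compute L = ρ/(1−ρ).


ρ = λ/μ = 18.29/25.93 = 0.7054
L = ρ/(1−ρ) = 0.7054/(1 − 0.7054) = 0.7054/0.2946 = 2.3940

Final: 2.3940


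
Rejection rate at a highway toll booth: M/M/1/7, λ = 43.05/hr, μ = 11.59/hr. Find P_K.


ρ = λ/μ = 43.05/11.59 = 3.7144
P_K = (1−ρ)ρ^K/(1−ρ^(K+1)) = (-2.7144·9755.017184)/(1 − 36234.123364)
= -26479.106180/-36233.123364 = 0.730798

Final: 0.730798


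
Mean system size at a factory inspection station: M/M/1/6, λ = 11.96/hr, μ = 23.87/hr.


ρ = 11.96/23.87 = 0.5010
L = ρ[1 − (K+1)ρ^K + Kρ^(K+1)] / [(1−ρ)(1−ρ^(K+1))]
Numerator: 0.5010·(1 − 7·0.015822 + 6·0.007928) = 0.469386
Denominator: (0.4990)·(0.992072) = 0.494997
L = 0.469386/0.494997 = 0.9483

Final: 0.9483


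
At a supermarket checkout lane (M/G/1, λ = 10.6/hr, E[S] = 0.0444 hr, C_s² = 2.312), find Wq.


ρ = λ·E[S] = 10.6·0.0444 = 0.4706
E[S²] = E[S]²(1+C_s²) = 0.0444²·(1+2.312) = 0.006529
Wq = λ·E[S²]/(2(1−ρ)) = 10.6·0.006529/(2·0.5294) = 0.06537 hr

Final: 0.06537 hr


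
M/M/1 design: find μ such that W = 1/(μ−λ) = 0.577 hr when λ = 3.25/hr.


W = 1/(μ−λ) ⇒ μ − λ = 1/W = 1/0.577 = 1.7331
μ = λ + 1/W = 3.25 + 1.7331 = 4.9831 per hr

Final: 4.9831 /hr


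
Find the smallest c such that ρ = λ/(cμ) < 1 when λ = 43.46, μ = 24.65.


Stability requires cμ > λ ⇔ c > λ/μ.
λ/μ = 43.46/24.65 = 1.7631
Minimum integer c = ⌊1.7631⌋ + 1 = 2
Check: 2·24.65 = 49.30 > 43.46, while 1·24.65 = 24.65 ≤ 43.46

Final: 2 servers


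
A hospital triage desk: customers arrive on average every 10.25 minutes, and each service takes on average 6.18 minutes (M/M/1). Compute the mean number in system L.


λ = 60/10.25 = 5.8537 /hr
μ = 60/6.18 = 9.7087 /hr
ρ = λ/μ = 5.8537/9.7087 = 0.6029
L = ρ/(1−ρ) = 0.6029/0.3971 = 1.5184

Final: 1.5184


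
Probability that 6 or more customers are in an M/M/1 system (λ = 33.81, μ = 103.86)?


ρ = 33.81/103.86 = 0.3255
P(N ≥ n) = ρ^n = 0.3255^6 = 0.001190

Final: 0.001190


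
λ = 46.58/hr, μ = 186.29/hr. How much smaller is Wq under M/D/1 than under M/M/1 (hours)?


ρ = 46.58/186.29 = 0.2500
Wq(M/M/1) = ρ/(μ−λ) = 0.2500/139.71 = 0.001790 hr
Wq(M/D/1) = ρ/(2(μ−λ)) = 0.0008949 hr
Savings = 0.001790 − 0.0008949 = 0.0008949 hr

Final: 0.0008949 hr


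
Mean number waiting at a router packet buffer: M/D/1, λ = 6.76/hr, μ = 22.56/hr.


ρ = 6.76/22.56 = 0.2996
M/D/1: Lq = ρ²/(2(1−ρ)) = 0.08979/(2·0.7004) = 0.06410

Final: 0.06410


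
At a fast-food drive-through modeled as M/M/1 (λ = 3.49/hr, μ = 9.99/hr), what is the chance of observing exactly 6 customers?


ρ = 3.49/9.99 = 0.3493
P_n = (1−ρ)·ρ^n = (1 − 0.3493)·0.3493^6 = 0.6507·0.001818 = 0.001183

Final: 0.001183


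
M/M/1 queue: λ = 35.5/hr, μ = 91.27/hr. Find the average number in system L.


ρ = λ/μ = 35.5/91.27 = 0.3890
L = ρ/(1−ρ) = 0.3890/(1 − 0.3890) = 0.3890/0.6110 = 0.6365

Final: 0.6365


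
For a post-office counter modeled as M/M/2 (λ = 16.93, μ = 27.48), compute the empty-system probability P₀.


a = λ/μ = 16.93/27.48 = 0.6161; ρ = a/c = 0.3080
Σ_{k=0}^{1} a^k/k! (terms k=0..1) = 1.00000 + 0.61608 = 1.61608
Tail: a^2/(2!(1−ρ)) = 0.37956/(2·0.6920) = 0.27427
P₀ = 1/(1.61608 + 0.27427) = 1/1.89035 = 0.529003

Final: 0.529003


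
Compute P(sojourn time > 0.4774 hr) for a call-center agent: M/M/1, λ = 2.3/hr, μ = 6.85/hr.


W ~ Exponential(μ−λ) for M/M/1.
μ − λ = 6.85 − 2.3 = 4.5500
P(W > t) = e^{−(μ−λ)t} = e^{−2.1722} = 0.113930

Final: 0.113930


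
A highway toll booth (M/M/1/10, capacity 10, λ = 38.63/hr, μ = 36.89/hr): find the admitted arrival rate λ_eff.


ρ = 1.0472; P_K = (1−ρ)ρ^10/(1−ρ^11) = 0.113262
λ_eff = λ(1 − P_K) = 38.63·(1 − 0.113262) = 38.63·0.886738 = 34.2547 /hr

Final: 34.2547 /hr


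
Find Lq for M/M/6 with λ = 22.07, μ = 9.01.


a = λ/μ = 2.4495; ρ = a/6 = 0.4083
P₀ = 0.085904
Lq = P₀·a^c·ρ / (c!·(1−ρ)²) = 0.085904·216.00572·0.4083/(720·0.35017)
= 0.03005

Final: 0.03005


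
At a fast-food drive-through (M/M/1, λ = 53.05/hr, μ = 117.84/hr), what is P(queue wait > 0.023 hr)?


ρ = 53.05/117.84 = 0.4502
P(Wq > t) = ρ·e^{−(μ−λ)t} = 0.4502·e^{−1.4902}
= 0.4502·0.225334 = 0.101443

Final: 0.101443


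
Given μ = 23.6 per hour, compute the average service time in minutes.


Mean service time = 1/μ = 1/23.6 hour = 0.04237 hour
In minutes: 0.04237 × 60 = 2.5424 min

Final: 2.5424 min


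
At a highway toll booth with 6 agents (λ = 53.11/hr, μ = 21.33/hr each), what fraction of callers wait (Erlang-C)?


a = λ/μ = 2.4899; ρ = a/6 = 0.4150
P₀ = 0.082458 (from M/M/c formula)
C(c,a) = [a^c/(c!(1−ρ))]·P₀ = [238.29376/(720·0.5850)]·0.082458
= 0.56574·0.082458 = 0.046650

Final: 0.046650


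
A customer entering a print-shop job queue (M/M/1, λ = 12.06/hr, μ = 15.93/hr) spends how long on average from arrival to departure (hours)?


W = 1/(μ−λ) = 1/(15.93 − 12.06) = 1/3.87 = 0.2584 hr

Final: 0.2584 hr


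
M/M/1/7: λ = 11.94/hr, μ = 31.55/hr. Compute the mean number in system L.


ρ = 11.94/31.55 = 0.3784
L = ρ[1 − (K+1)ρ^K + Kρ^(K+1)] / [(1−ρ)(1−ρ^(K+1))]
Numerator: 0.3784·(1 − 8·0.001112 + 7·0.0004208) = 0.376195
Denominator: (0.6216)·(0.999579) = 0.621292
L = 0.376195/0.621292 = 0.6055

Final: 0.6055


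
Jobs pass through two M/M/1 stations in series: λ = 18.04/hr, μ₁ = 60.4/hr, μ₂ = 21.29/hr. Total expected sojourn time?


Each node sees arrival rate λ = 18.04/hr (tandem ⇒ throughput preserved).
W₁ = 1/(μ₁−λ) = 1/(60.4−18.04) = 0.02361 hr
W₂ = 1/(μ₂−λ) = 1/(21.29−18.04) = 0.30769 hr
W_total = W₁ + W₂ = 0.02361 + 0.30769 = 0.33130 hr

Final: 0.33130 hr


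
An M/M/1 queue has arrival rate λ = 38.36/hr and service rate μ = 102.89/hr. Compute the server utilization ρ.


ρ = λ/μ = 38.36/102.89 = 0.3728

Final: 0.3728


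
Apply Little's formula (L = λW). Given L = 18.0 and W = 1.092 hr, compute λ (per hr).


λ = L/W = 18.0/1.092 = 16.4835 /hr

Final: 16.4835 /hr


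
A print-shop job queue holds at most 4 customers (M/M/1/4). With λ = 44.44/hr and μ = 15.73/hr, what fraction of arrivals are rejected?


ρ = λ/μ = 44.44/15.73 = 2.8252
P_K = (1−ρ)ρ^K/(1−ρ^(K+1)) = (-1.8252·63.706143)/(1 − 179.980991)
= -116.274848/-178.980991 = 0.649649

Final: 0.649649


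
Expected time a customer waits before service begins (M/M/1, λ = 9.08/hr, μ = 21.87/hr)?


ρ = 9.08/21.87 = 0.4152
Wq = ρ/(μ−λ) = 0.4152/(21.87 − 9.08) = 0.4152/12.79 = 0.03246 hr

Final: 0.03246 hr


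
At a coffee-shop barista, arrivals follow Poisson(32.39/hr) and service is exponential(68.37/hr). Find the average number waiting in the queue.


ρ = 32.39/68.37 = 0.4737
Lq = ρ²/(1−ρ) = 0.2244/0.5263 = 0.4265

Final: 0.4265


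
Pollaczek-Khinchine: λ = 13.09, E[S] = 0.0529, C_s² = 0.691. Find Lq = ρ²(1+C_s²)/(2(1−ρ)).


ρ = λ·E[S] = 13.09·0.0529 = 0.6925
Lq = ρ²(1+C_s²)/(2(1−ρ)) = 0.4795·(1+0.691)/(2·0.3075)
= 0.4795·1.6910/0.6151 = 1.31827

Final: 1.31827


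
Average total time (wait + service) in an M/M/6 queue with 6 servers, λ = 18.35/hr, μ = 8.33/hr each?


a = 2.2029; ρ = 0.3671; P₀ = 0.110191
Lq = P₀·a^c·ρ/(c!(1−ρ)²) = 0.01603
Wq = Lq/λ = 0.01603/18.35 = 0.0008737 hr
W = Wq + 1/μ = 0.0008737 + 0.12005 = 0.12092 hr

Final: 0.12092 hr


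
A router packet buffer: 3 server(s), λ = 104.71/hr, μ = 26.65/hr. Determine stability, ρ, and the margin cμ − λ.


Total capacity cμ = 3·26.65 = 79.95/hr
ρ = λ/(cμ) = 104.71/79.95 = 1.3097
Stable ⇔ ρ < 1: NO
Spare capacity = cμ − λ = 79.95 − 104.71 = -24.76/hr

Final: ρ = 1.3097; unstable; margin = -24.76/hr


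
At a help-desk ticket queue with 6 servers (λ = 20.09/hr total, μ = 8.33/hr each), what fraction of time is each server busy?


ρ = λ/(cμ) = 20.09/(6·8.33) = 20.09/49.98 = 0.4020

Final: 0.4020


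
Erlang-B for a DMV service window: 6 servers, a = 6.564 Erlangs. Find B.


B(c,a) = (a^c/c!) / Σ_{k=0}^{c} a^k/k!
a^6/6! = 111.091016
Σ terms (k=0..6): 1.00000 + 6.56400 + 21.54305 + 47.13619 + 77.35049 + 101.54572 + 111.09102 = 366.230457
B = 111.091016/366.230457 = 0.303336

Final: 0.303336


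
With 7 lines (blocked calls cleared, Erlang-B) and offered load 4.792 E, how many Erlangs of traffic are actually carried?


B(7,4.792) = 0.107625 (Erlang-B)
Carried load = a(1 − B) = 4.792·(1 − 0.107625) = 4.792·0.892375 = 4.2763 E

Final: 4.2763 Erlangs


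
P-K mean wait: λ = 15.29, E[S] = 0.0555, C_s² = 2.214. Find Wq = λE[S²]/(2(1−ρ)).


ρ = λ·E[S] = 15.29·0.0555 = 0.8486
E[S²] = E[S]²(1+C_s²) = 0.0555²·(1+2.214) = 0.009900
Wq = λ·E[S²]/(2(1−ρ)) = 15.29·0.009900/(2·0.1514) = 0.49988 hr

Final: 0.49988 hr


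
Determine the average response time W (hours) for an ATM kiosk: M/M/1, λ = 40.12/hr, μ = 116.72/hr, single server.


W = 1/(μ−λ) = 1/(116.72 − 40.12) = 1/76.60 = 0.01305 hr

Final: 0.01305 hr


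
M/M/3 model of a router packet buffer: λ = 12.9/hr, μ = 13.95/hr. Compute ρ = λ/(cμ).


ρ = λ/(cμ) = 12.9/(3·13.95) = 12.9/41.85 = 0.3082

Final: 0.3082


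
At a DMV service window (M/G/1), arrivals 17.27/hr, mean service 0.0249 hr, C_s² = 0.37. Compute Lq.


ρ = λ·E[S] = 17.27·0.0249 = 0.4300
Lq = ρ²(1+C_s²)/(2(1−ρ)) = 0.1849·(1+0.37)/(2·0.5700)
= 0.1849·1.3700/1.1400 = 0.22224

Final: 0.22224


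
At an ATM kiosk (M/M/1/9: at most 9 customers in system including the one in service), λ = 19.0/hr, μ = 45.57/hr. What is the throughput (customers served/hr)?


ρ = 0.4169; P_K = (1−ρ)ρ^9/(1−ρ^10) = 0.0002221
λ_eff = λ(1 − P_K) = 19.0·(1 − 0.0002221) = 19.0·0.999778 = 18.9958 /hr

Final: 18.9958 /hr


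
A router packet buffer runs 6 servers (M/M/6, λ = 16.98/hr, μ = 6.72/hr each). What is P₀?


a = λ/μ = 16.98/6.72 = 2.5268; ρ = a/c = 0.4211
Σ_{k=0}^{5} a^k/k! (terms k=0..5) = 1.00000 + 2.52679 + 3.19232 + 2.68877 + 1.69849 + 0.85834 = 11.96471
Tail: a^6/(6!(1−ρ)) = 260.26183/(720·0.5789) = 0.62445
P₀ = 1/(11.96471 + 0.62445) = 1/12.58916 = 0.079433

Final: 0.079433


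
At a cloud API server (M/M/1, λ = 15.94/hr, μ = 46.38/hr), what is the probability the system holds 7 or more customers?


ρ = 15.94/46.38 = 0.3437
P(N ≥ n) = ρ^n = 0.3437^7 = 0.0005664

Final: 0.0005664


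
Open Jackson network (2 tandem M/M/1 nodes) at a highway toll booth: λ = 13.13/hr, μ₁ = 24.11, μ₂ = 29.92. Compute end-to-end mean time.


Each node sees arrival rate λ = 13.13/hr (tandem ⇒ throughput preserved).
W₁ = 1/(μ₁−λ) = 1/(24.11−13.13) = 0.09107 hr
W₂ = 1/(μ₂−λ) = 1/(29.92−13.13) = 0.05956 hr
W_total = W₁ + W₂ = 0.09107 + 0.05956 = 0.15063 hr

Final: 0.15063 hr


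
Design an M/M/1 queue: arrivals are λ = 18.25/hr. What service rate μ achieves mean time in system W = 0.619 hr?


W = 1/(μ−λ) ⇒ μ − λ = 1/W = 1/0.619 = 1.6155
μ = λ + 1/W = 18.25 + 1.6155 = 19.8655 per hr

Final: 19.8655 /hr


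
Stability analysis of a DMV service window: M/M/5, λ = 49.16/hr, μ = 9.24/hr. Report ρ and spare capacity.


Total capacity cμ = 5·9.24 = 46.20/hr
ρ = λ/(cμ) = 49.16/46.20 = 1.0641
Stable ⇔ ρ < 1: NO
Spare capacity = cμ − λ = 46.20 − 49.16 = -2.96/hr

Final: ρ = 1.0641; unstable; margin = -2.96/hr


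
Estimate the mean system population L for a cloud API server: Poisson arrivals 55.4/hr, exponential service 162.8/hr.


ρ = λ/μ = 55.4/162.8 = 0.3403
L = ρ/(1−ρ) = 0.3403/(1 − 0.3403) = 0.3403/0.6597 = 0.5158

Final: 0.5158


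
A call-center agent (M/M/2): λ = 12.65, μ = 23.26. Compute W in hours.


a = 0.5439; ρ = 0.2719; P₀ = 0.572418
Lq = P₀·a^c·ρ/(c!(1−ρ)²) = 0.04343
Wq = Lq/λ = 0.04343/12.65 = 0.003433 hr
W = Wq + 1/μ = 0.003433 + 0.04299 = 0.04643 hr

Final: 0.04643 hr


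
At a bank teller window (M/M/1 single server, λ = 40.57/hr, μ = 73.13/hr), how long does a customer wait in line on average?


ρ = 40.57/73.13 = 0.5548
Wq = ρ/(μ−λ) = 0.5548/(73.13 − 40.57) = 0.5548/32.56 = 0.01704 hr

Final: 0.01704 hr


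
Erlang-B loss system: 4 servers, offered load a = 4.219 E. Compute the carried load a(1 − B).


B(4,4.219) = 0.331391 (Erlang-B)
Carried load = a(1 − B) = 4.219·(1 − 0.331391) = 4.219·0.668609 = 2.8209 E

Final: 2.8209 Erlangs


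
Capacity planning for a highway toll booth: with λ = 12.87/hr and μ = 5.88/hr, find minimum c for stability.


Stability requires cμ > λ ⇔ c > λ/μ.
λ/μ = 12.87/5.88 = 2.1888
Minimum integer c = ⌊2.1888⌋ + 1 = 3
Check: 3·5.88 = 17.64 > 12.87, while 2·5.88 = 11.76 ≤ 12.87

Final: 3 servers


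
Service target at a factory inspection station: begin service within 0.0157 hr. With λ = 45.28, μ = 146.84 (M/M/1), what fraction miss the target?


ρ = 45.28/146.84 = 0.3084
P(Wq > t) = ρ·e^{−(μ−λ)t} = 0.3084·e^{−1.5945}
= 0.3084·0.203012 = 0.062601

Final: 0.062601


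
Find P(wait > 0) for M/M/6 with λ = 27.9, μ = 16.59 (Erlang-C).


a = λ/μ = 1.6817; ρ = a/6 = 0.2803
P₀ = 0.185956 (from M/M/c formula)
C(c,a) = [a^c/(c!(1−ρ))]·P₀ = [22.62283/(720·0.7197)]·0.185956
= 0.04366·0.185956 = 0.008118

Final: 0.008118


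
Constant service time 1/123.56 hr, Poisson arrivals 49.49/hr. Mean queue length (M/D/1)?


ρ = 49.49/123.56 = 0.4005
M/D/1: Lq = ρ²/(2(1−ρ)) = 0.1604/(2·0.5995) = 0.13381

Final: 0.13381


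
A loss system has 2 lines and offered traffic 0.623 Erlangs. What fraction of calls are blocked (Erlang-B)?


B(c,a) = (a^c/c!) / Σ_{k=0}^{c} a^k/k!
a^2/2! = 0.194065
Σ terms (k=0..2): 1.00000 + 0.62300 + 0.19406 = 1.817065
B = 0.194065/1.817065 = 0.106801

Final: 0.106801


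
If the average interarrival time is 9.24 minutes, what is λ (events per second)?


λ = 1/(interarrival time) in consistent units.
1 second = 0.0166667 min, so λ = 0.0166667/9.24 = 0.001804 per second

Final: 0.001804 /sec


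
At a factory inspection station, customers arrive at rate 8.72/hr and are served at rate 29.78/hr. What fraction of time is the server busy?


ρ = λ/μ = 8.72/29.78 = 0.2928

Final: 0.2928


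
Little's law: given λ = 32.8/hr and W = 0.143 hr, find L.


L = λW = 32.8·0.143 = 4.6904

Final: 4.6904


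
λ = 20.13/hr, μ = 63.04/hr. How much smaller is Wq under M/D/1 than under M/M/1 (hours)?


ρ = 20.13/63.04 = 0.3193
Wq(M/M/1) = ρ/(μ−λ) = 0.3193/42.91 = 0.007442 hr
Wq(M/D/1) = ρ/(2(μ−λ)) = 0.003721 hr
Savings = 0.007442 − 0.003721 = 0.003721 hr

Final: 0.003721 hr


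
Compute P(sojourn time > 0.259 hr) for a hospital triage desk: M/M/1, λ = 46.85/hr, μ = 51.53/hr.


W ~ Exponential(μ−λ) for M/M/1.
μ − λ = 51.53 − 46.85 = 4.6800
P(W > t) = e^{−(μ−λ)t} = e^{−1.2121} = 0.297566

Final: 0.297566


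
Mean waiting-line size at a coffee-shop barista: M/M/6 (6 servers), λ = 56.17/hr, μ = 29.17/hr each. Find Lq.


a = λ/μ = 1.9256; ρ = a/6 = 0.3209
P₀ = 0.145616
Lq = P₀·a^c·ρ / (c!·(1−ρ)²) = 0.145616·50.98096·0.3209/(720·0.46113)
= 0.007176

Final: 0.007176


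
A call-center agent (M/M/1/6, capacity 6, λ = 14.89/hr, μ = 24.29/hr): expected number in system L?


ρ = 14.89/24.29 = 0.6130
L = ρ[1 − (K+1)ρ^K + Kρ^(K+1)] / [(1−ρ)(1−ρ^(K+1))]
Numerator: 0.6130·(1 − 7·0.053064 + 6·0.032529) = 0.504950
Denominator: (0.3870)·(0.967471) = 0.374402
L = 0.504950/0.374402 = 1.3487

Final: 1.3487


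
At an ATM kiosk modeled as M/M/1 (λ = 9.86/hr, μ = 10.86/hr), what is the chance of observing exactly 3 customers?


ρ = 9.86/10.86 = 0.9079
P_n = (1−ρ)·ρ^n = (1 − 0.9079)·0.9079^3 = 0.09208·0.748413 = 0.068915

Final: 0.068915


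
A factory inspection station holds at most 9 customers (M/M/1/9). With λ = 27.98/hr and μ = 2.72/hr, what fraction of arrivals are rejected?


ρ = λ/μ = 27.98/2.72 = 10.2868
P_K = (1−ρ)ρ^K/(1−ρ^(K+1)) = (-9.2868·1289761043.242527)/(1 − 13267468378.649223)
= -11977707335.406696/-13267468377.649223 = 0.902788

Final: 0.902788


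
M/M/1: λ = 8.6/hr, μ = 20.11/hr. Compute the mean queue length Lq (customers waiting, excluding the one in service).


ρ = 8.6/20.11 = 0.4276
Lq = ρ²/(1−ρ) = 0.1829/0.5724 = 0.3195

Final: 0.3195


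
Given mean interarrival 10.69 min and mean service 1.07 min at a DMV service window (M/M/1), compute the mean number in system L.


λ = 60/10.69 = 5.6127 /hr
μ = 60/1.07 = 56.0748 /hr
ρ = λ/μ = 5.6127/56.0748 = 0.1001
L = ρ/(1−ρ) = 0.1001/0.8999 = 0.1112

Final: 0.1112


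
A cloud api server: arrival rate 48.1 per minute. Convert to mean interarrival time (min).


Mean interarrival time = 1/λ = 1/48.1 minute = 0.02079 minute
In minutes: 0.02079 × 1 = 0.02079 min

Final: 0.02079 min


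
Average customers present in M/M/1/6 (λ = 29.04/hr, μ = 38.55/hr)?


ρ = 29.04/38.55 = 0.7533
L = ρ[1 − (K+1)ρ^K + Kρ^(K+1)] / [(1−ρ)(1−ρ^(K+1))]
Numerator: 0.7533·(1 − 7·0.182740 + 6·0.137659) = 0.411891
Denominator: (0.2467)·(0.862341) = 0.212733
L = 0.411891/0.212733 = 1.9362

Final: 1.9362


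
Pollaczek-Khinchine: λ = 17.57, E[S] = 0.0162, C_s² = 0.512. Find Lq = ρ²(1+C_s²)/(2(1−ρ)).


ρ = λ·E[S] = 17.57·0.0162 = 0.2846
Lq = ρ²(1+C_s²)/(2(1−ρ)) = 0.08102·(1+0.512)/(2·0.7154)
= 0.08102·1.5120/1.4307 = 0.08562

Final: 0.08562


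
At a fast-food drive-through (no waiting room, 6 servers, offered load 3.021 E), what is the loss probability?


B(c,a) = (a^c/c!) / Σ_{k=0}^{c} a^k/k!
a^6/6! = 1.055776
Σ terms (k=0..6): 1.00000 + 3.02100 + 4.56322 + 4.59516 + 3.47050 + 2.09687 + 1.05578 = 19.802531
B = 1.055776/19.802531 = 0.053315

Final: 0.053315


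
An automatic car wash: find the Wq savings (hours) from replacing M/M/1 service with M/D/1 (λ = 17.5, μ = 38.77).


ρ = 17.5/38.77 = 0.4514
Wq(M/M/1) = ρ/(μ−λ) = 0.4514/21.27 = 0.02122 hr
Wq(M/D/1) = ρ/(2(μ−λ)) = 0.01061 hr
Savings = 0.02122 − 0.01061 = 0.01061 hr

Final: 0.01061 hr


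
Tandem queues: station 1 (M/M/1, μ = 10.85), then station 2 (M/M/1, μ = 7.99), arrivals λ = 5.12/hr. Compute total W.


Each node sees arrival rate λ = 5.12/hr (tandem ⇒ throughput preserved).
W₁ = 1/(μ₁−λ) = 1/(10.85−5.12) = 0.17452 hr
W₂ = 1/(μ₂−λ) = 1/(7.99−5.12) = 0.34843 hr
W_total = W₁ + W₂ = 0.17452 + 0.34843 = 0.52295 hr

Final: 0.52295 hr


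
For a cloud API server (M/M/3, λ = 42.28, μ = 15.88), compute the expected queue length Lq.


a = λ/μ = 2.6625; ρ = a/3 = 0.8875
P₀ = 0.028437
Lq = P₀·a^c·ρ / (c!·(1−ρ)²) = 0.028437·18.87354·0.8875/(6·0.01266)
= 6.27145

Final: 6.27145


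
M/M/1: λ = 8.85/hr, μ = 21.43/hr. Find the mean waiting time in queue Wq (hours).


ρ = 8.85/21.43 = 0.4130
Wq = ρ/(μ−λ) = 0.4130/(21.43 − 8.85) = 0.4130/12.58 = 0.03283 hr

Final: 0.03283 hr


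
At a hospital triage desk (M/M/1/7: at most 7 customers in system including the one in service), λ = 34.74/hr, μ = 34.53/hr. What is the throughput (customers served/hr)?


ρ = 1.0061; P_K = (1−ρ)ρ^7/(1−ρ^8) = 0.127669
λ_eff = λ(1 − P_K) = 34.74·(1 − 0.127669) = 34.74·0.872331 = 30.3048 /hr

Final: 30.3048 /hr


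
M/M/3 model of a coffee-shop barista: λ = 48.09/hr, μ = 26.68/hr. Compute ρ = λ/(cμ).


ρ = λ/(cμ) = 48.09/(3·26.68) = 48.09/80.04 = 0.6008

Final: 0.6008


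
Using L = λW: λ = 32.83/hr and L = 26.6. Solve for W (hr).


W = L/λ = 26.6/32.83 = 0.8102 hr

Final: 0.8102 hr


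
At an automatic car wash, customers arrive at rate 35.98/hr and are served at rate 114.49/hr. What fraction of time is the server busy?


ρ = λ/μ = 35.98/114.49 = 0.3143

Final: 0.3143


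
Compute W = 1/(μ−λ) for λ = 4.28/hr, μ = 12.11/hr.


W = 1/(μ−λ) = 1/(12.11 − 4.28) = 1/7.83 = 0.1277 hr

Final: 0.1277 hr


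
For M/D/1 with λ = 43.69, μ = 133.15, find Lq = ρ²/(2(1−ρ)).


ρ = 43.69/133.15 = 0.3281
M/D/1: Lq = ρ²/(2(1−ρ)) = 0.1077/(2·0.6719) = 0.08012

Final: 0.08012


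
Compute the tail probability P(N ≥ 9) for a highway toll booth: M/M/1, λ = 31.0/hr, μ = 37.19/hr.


ρ = 31.0/37.19 = 0.8336
P(N ≥ n) = ρ^n = 0.8336^9 = 0.194276

Final: 0.194276


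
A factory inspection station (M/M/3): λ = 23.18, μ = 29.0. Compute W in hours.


a = 0.7993; ρ = 0.2664; P₀ = 0.447470
Lq = P₀·a^c·ρ/(c!(1−ρ)²) = 0.01886
Wq = Lq/λ = 0.01886/23.18 = 0.0008135 hr
W = Wq + 1/μ = 0.0008135 + 0.03448 = 0.03530 hr

Final: 0.03530 hr


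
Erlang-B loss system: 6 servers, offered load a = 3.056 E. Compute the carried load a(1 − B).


B(6,3.056) = 0.055270 (Erlang-B)
Carried load = a(1 − B) = 3.056·(1 − 0.055270) = 3.056·0.944730 = 2.8871 E

Final: 2.8871 Erlangs


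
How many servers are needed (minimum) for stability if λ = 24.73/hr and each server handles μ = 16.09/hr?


Stability requires cμ > λ ⇔ c > λ/μ.
λ/μ = 24.73/16.09 = 1.5370
Minimum integer c = ⌊1.5370⌋ + 1 = 2
Check: 2·16.09 = 32.18 > 24.73, while 1·16.09 = 16.09 ≤ 24.73

Final: 2 servers


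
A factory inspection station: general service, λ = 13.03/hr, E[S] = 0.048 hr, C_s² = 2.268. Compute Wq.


ρ = λ·E[S] = 13.03·0.048 = 0.6254
E[S²] = E[S]²(1+C_s²) = 0.048²·(1+2.268) = 0.007529
Wq = λ·E[S²]/(2(1−ρ)) = 13.03·0.007529/(2·0.3746) = 0.13097 hr

Final: 0.13097 hr


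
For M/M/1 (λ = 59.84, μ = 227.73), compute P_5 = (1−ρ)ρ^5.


ρ = 59.84/227.73 = 0.2628
P_n = (1−ρ)·ρ^n = (1 − 0.2628)·0.2628^5 = 0.7372·0.001253 = 0.0009236

Final: 0.0009236


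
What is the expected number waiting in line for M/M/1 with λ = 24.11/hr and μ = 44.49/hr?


ρ = 24.11/44.49 = 0.5419
Lq = ρ²/(1−ρ) = 0.2937/0.4581 = 0.6411

Final: 0.6411


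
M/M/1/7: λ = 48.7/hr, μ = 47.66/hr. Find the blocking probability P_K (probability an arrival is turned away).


ρ = λ/μ = 48.7/47.66 = 1.0218
P_K = (1−ρ)ρ^K/(1−ρ^(K+1)) = (-0.02182·1.163120)/(1 − 1.188501)
= -0.025381/-0.188501 = 0.134645

Final: 0.134645


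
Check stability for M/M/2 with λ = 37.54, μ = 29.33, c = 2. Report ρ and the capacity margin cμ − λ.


Total capacity cμ = 2·29.33 = 58.66/hr
ρ = λ/(cμ) = 37.54/58.66 = 0.6400
Stable ⇔ ρ < 1: YES
Spare capacity = cμ − λ = 58.66 − 37.54 = 21.12/hr

Final: ρ = 0.6400; stable; margin = 21.12/hr


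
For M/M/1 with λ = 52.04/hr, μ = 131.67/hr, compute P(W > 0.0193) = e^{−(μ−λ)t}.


W ~ Exponential(μ−λ) for M/M/1.
μ − λ = 131.67 − 52.04 = 79.6300
P(W > t) = e^{−(μ−λ)t} = e^{−1.5369} = 0.215056

Final: 0.215056


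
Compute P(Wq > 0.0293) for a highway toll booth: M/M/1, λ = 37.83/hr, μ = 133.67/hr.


ρ = 37.83/133.67 = 0.2830
P(Wq > t) = ρ·e^{−(μ−λ)t} = 0.2830·e^{−2.8081}
= 0.2830·0.060319 = 0.017071

Final: 0.017071


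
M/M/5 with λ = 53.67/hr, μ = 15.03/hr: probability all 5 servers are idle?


a = λ/μ = 53.67/15.03 = 3.5709; ρ = a/c = 0.7142
Σ_{k=0}^{4} a^k/k! (terms k=0..4) = 1.00000 + 3.57086 + 6.37551 + 7.58869 + 6.77453 = 25.30959
Tail: a^5/(5!(1−ρ)) = 580.58134/(120·0.2858) = 16.92687
P₀ = 1/(25.30959 + 16.92687) = 1/42.23645 = 0.023676

Final: 0.023676


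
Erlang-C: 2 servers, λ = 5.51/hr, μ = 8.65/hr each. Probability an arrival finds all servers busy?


a = λ/μ = 0.6370; ρ = a/2 = 0.3185
P₀ = 0.516879 (from M/M/c formula)
C(c,a) = [a^c/(c!(1−ρ))]·P₀ = [0.40576/(2·0.6815)]·0.516879
= 0.29770·0.516879 = 0.153873

Final: 0.153873


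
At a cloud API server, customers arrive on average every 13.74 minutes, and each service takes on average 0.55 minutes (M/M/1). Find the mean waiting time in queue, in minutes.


λ = 60/13.74 = 4.3668 /hr
μ = 60/0.55 = 109.0909 /hr
ρ = λ/μ = 4.3668/109.0909 = 0.04003
Wq = ρ/(μ−λ) = 0.04003/(109.0909−4.3668) = 0.0003822 hr
In minutes: 0.0003822·60 = 0.02293 min

Final: 0.02293 min


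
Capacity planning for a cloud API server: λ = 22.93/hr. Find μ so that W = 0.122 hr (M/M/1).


W = 1/(μ−λ) ⇒ μ − λ = 1/W = 1/0.122 = 8.1967
μ = λ + 1/W = 22.93 + 8.1967 = 31.1267 per hr

Final: 31.1267 /hr


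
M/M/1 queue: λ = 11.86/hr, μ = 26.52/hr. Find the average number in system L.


ρ = λ/μ = 11.86/26.52 = 0.4472
L = ρ/(1−ρ) = 0.4472/(1 − 0.4472) = 0.4472/0.5528 = 0.8090

Final: 0.8090


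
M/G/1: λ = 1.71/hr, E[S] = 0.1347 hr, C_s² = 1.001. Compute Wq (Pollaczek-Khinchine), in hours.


ρ = λ·E[S] = 1.71·0.1347 = 0.2303
E[S²] = E[S]²(1+C_s²) = 0.1347²·(1+1.001) = 0.036306
Wq = λ·E[S²]/(2(1−ρ)) = 1.71·0.036306/(2·0.7697) = 0.04033 hr

Final: 0.04033 hr


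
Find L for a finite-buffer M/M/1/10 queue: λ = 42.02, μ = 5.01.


ρ = 42.02/5.01 = 8.3872
L = ρ[1 − (K+1)ρ^K + Kρ^(K+1)] / [(1−ρ)(1−ρ^(K+1))]
Numerator: 8.3872·(1 − 11·1722595157.574016 + 10·14447794116.019997) = 1052843344083.784668
Denominator: (-7.3872)·(-14447794115.019997) = 106729113811.754532
L = 1052843344083.784668/106729113811.754532 = 9.8646

Final: 9.8646


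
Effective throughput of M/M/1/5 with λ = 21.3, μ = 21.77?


ρ = 0.9784; P_K = (1−ρ)ρ^5/(1−ρ^6) = 0.157707
λ_eff = λ(1 − P_K) = 21.3·(1 − 0.157707) = 21.3·0.842293 = 17.9408 /hr

Final: 17.9408 /hr


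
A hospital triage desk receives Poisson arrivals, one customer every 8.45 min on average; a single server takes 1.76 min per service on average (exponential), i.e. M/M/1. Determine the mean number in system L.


λ = 60/8.45 = 7.1006 /hr
μ = 60/1.76 = 34.0909 /hr
ρ = λ/μ = 7.1006/34.0909 = 0.2083
L = ρ/(1−ρ) = 0.2083/0.7917 = 0.2631

Final: 0.2631


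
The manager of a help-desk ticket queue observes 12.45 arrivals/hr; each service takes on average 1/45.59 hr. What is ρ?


ρ = λ/μ = 12.45/45.59 = 0.2731

Final: 0.2731


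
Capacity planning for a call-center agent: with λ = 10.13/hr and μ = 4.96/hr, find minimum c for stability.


Stability requires cμ > λ ⇔ c > λ/μ.
λ/μ = 10.13/4.96 = 2.0423
Minimum integer c = ⌊2.0423⌋ + 1 = 3
Check: 3·4.96 = 14.88 > 10.13, while 2·4.96 = 9.92 ≤ 10.13

Final: 3 servers


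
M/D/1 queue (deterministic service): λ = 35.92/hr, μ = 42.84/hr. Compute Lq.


ρ = 35.92/42.84 = 0.8385
M/D/1: Lq = ρ²/(2(1−ρ)) = 0.7030/(2·0.1615) = 2.17614

Final: 2.17614


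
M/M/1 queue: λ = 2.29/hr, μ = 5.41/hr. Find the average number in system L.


ρ = λ/μ = 2.29/5.41 = 0.4233
L = ρ/(1−ρ) = 0.4233/(1 − 0.4233) = 0.4233/0.5767 = 0.7340

Final: 0.7340


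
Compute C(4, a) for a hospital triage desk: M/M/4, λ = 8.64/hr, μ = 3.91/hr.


a = λ/μ = 2.2097; ρ = a/4 = 0.5524
P₀ = 0.103423 (from M/M/c formula)
C(c,a) = [a^c/(c!(1−ρ))]·P₀ = [23.84229/(24·0.4476)]·0.103423
= 2.21960·0.103423 = 0.229558

Final: 0.229558


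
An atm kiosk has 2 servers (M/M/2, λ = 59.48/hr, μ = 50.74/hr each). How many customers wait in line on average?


a = λ/μ = 1.1723; ρ = a/2 = 0.5861
P₀ = 0.260934
Lq = P₀·a^c·ρ / (c!·(1−ρ)²) = 0.260934·1.37417·0.5861/(2·0.17129)
= 0.61347

Final: 0.61347


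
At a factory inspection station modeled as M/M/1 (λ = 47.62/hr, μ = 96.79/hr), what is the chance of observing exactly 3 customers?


ρ = 47.62/96.79 = 0.4920
P_n = (1−ρ)·ρ^n = (1 − 0.4920)·0.4920^3 = 0.5080·0.119090 = 0.060499

Final: 0.060499


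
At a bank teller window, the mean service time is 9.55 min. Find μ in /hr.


μ = 1/(service time) in consistent units.
1 hour = 60 min, so μ = 60/9.55 = 6.2827 per hour

Final: 6.2827 /hr


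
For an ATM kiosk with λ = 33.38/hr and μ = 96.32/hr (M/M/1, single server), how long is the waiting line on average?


ρ = 33.38/96.32 = 0.3466
Lq = ρ²/(1−ρ) = 0.1201/0.6534 = 0.1838

Final: 0.1838


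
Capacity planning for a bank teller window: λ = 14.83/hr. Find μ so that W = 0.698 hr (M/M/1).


W = 1/(μ−λ) ⇒ μ − λ = 1/W = 1/0.698 = 1.4327
μ = λ + 1/W = 14.83 + 1.4327 = 16.2627 per hr

Final: 16.2627 /hr


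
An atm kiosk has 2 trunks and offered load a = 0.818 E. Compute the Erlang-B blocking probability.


B(c,a) = (a^c/c!) / Σ_{k=0}^{c} a^k/k!
a^2/2! = 0.334562
Σ terms (k=0..2): 1.00000 + 0.81800 + 0.33456 = 2.152562
B = 0.334562/2.152562 = 0.155425

Final: 0.155425


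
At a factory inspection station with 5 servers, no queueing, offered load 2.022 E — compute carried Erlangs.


B(5,2.022) = 0.037948 (Erlang-B)
Carried load = a(1 − B) = 2.022·(1 − 0.037948) = 2.022·0.962052 = 1.9453 E

Final: 1.9453 Erlangs


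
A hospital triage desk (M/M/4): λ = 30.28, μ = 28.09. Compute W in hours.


a = 1.0780; ρ = 0.2695; P₀ = 0.339588
Lq = P₀·a^c·ρ/(c!(1−ρ)²) = 0.009648
Wq = Lq/λ = 0.009648/30.28 = 0.0003186 hr
W = Wq + 1/μ = 0.0003186 + 0.03560 = 0.03592 hr

Final: 0.03592 hr


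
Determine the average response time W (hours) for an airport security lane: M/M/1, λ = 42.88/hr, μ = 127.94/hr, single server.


W = 1/(μ−λ) = 1/(127.94 − 42.88) = 1/85.06 = 0.01176 hr

Final: 0.01176 hr


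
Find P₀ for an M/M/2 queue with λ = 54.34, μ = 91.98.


a = λ/μ = 54.34/91.98 = 0.5908; ρ = a/c = 0.2954
Σ_{k=0}^{1} a^k/k! (terms k=0..1) = 1.00000 + 0.59078 = 1.59078
Tail: a^2/(2!(1−ρ)) = 0.34902/(2·0.7046) = 0.24767
P₀ = 1/(1.59078 + 0.24767) = 1/1.83845 = 0.543936

Final: 0.543936


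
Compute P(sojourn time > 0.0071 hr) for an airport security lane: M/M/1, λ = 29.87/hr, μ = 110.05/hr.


W ~ Exponential(μ−λ) for M/M/1.
μ − λ = 110.05 − 29.87 = 80.1800
P(W > t) = e^{−(μ−λ)t} = e^{−0.5693} = 0.565934

Final: 0.565934


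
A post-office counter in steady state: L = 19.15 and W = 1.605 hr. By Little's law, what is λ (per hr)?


λ = L/W = 19.15/1.605 = 11.9315 /hr

Final: 11.9315 /hr


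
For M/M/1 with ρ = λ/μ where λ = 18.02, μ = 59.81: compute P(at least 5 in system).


ρ = 18.02/59.81 = 0.3013
P(N ≥ n) = ρ^n = 0.3013^5 = 0.002483

Final: 0.002483


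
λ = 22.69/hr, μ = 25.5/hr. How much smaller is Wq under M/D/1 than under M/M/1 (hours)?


ρ = 22.69/25.5 = 0.8898
Wq(M/M/1) = ρ/(μ−λ) = 0.8898/2.81 = 0.31666 hr
Wq(M/D/1) = ρ/(2(μ−λ)) = 0.15833 hr
Savings = 0.31666 − 0.15833 = 0.15833 hr

Final: 0.15833 hr


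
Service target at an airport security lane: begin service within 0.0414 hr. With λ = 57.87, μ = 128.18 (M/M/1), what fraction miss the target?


ρ = 57.87/128.18 = 0.4515
P(Wq > t) = ρ·e^{−(μ−λ)t} = 0.4515·e^{−2.9108}
= 0.4515·0.054430 = 0.024574

Final: 0.024574


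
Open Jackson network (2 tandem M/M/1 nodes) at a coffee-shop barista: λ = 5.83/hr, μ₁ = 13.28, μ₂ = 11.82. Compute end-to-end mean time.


Each node sees arrival rate λ = 5.83/hr (tandem ⇒ throughput preserved).
W₁ = 1/(μ₁−λ) = 1/(13.28−5.83) = 0.13423 hr
W₂ = 1/(μ₂−λ) = 1/(11.82−5.83) = 0.16694 hr
W_total = W₁ + W₂ = 0.13423 + 0.16694 = 0.30117 hr

Final: 0.30117 hr


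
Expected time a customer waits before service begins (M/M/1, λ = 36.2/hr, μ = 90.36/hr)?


ρ = 36.2/90.36 = 0.4006
Wq = ρ/(μ−λ) = 0.4006/(90.36 − 36.2) = 0.4006/54.16 = 0.007397 hr

Final: 0.007397 hr


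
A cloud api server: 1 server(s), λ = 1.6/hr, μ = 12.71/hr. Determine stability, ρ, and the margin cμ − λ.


Total capacity cμ = 1·12.71 = 12.71/hr
ρ = λ/(cμ) = 1.6/12.71 = 0.1259
Stable ⇔ ρ < 1: YES
Spare capacity = cμ − λ = 12.71 − 1.6 = 11.11/hr

Final: ρ = 0.1259; stable; margin = 11.11/hr


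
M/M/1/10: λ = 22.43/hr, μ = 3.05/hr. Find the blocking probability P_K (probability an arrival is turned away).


ρ = λ/μ = 22.43/3.05 = 7.3541
P_K = (1−ρ)ρ^K/(1−ρ^(K+1)) = (-6.3541·462694505.586139)/(1 − 3402700905.015445)
= -2940006399.429306/-3402700904.015445 = 0.864021

Final: 0.864021


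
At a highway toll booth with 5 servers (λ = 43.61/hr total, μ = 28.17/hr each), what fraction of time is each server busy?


ρ = λ/(cμ) = 43.61/(5·28.17) = 43.61/140.85 = 0.3096

Final: 0.3096


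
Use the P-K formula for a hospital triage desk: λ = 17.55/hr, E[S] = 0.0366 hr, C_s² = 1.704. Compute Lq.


ρ = λ·E[S] = 17.55·0.0366 = 0.6423
Lq = ρ²(1+C_s²)/(2(1−ρ)) = 0.4126·(1+1.704)/(2·0.3577)
= 0.4126·2.7040/0.7153 = 1.55959

Final: 1.55959


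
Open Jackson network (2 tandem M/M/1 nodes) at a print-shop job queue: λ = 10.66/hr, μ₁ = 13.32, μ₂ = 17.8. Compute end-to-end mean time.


Each node sees arrival rate λ = 10.66/hr (tandem ⇒ throughput preserved).
W₁ = 1/(μ₁−λ) = 1/(13.32−10.66) = 0.37594 hr
W₂ = 1/(μ₂−λ) = 1/(17.8−10.66) = 0.14006 hr
W_total = W₁ + W₂ = 0.37594 + 0.14006 = 0.51600 hr

Final: 0.51600 hr


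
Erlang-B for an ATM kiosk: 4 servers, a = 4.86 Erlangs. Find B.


B(c,a) = (a^c/c!) / Σ_{k=0}^{c} a^k/k!
a^4/4! = 23.245229
Σ terms (k=0..4): 1.00000 + 4.86000 + 11.80980 + 19.13188 + 23.24523 = 60.046905
B = 23.245229/60.046905 = 0.387118

Final: 0.387118


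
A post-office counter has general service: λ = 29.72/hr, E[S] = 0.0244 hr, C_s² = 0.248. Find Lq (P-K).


ρ = λ·E[S] = 29.72·0.0244 = 0.7252
Lq = ρ²(1+C_s²)/(2(1−ρ)) = 0.5259·(1+0.248)/(2·0.2748)
= 0.5259·1.2480/0.5497 = 1.19397

Final: 1.19397


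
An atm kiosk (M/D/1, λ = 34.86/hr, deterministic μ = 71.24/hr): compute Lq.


ρ = 34.86/71.24 = 0.4893
M/D/1: Lq = ρ²/(2(1−ρ)) = 0.2394/(2·0.5107) = 0.23444

Final: 0.23444
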